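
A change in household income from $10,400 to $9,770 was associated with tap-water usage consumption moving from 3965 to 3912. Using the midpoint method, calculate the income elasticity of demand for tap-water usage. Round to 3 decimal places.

0.215

%ΔQ = (3912 − 3965)/[(3965+3912)/2] = -53/3938.5 ≈ -0.0135.
%ΔI = (9,770 − 10,400)/[(10,400+9,770)/2] = -630/10085 ≈ -0.0625.
E_I = %ΔQ/%ΔI ≈ 0.215.
E_I ∈ (0,1): normal good (necessity).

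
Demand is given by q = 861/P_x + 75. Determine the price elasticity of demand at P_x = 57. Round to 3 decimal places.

-0.168

At P_x = 57, q = 90.1053.
dq/dP_x = −861/P_x² = −0.265.
Point elasticity E = (dq/dP_x)·(P_x/q) = -0.265 × 57/90.1053 ≈ -0.168.
|E| < 1, so demand is inelastic at this price.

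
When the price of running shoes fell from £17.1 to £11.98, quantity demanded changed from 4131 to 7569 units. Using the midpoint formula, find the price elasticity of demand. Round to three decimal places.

-1.669

%ΔQ = (7569 − 4131)/[(4131 + 7569)/2] = 3438/5850 ≈ 0.5877.
%ΔP = (11.98 − 17.1)/[(17.1 + 11.98)/2] = -5.12/14.54 ≈ -0.3521.
Arc elasticity E = %ΔQ/%ΔP ≈ 0.5877/-0.3521 ≈ -1.669.
|E| > 1: demand is elastic over this range.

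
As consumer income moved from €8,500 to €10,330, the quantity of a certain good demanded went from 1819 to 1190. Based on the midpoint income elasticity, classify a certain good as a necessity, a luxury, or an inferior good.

%ΔQ = (1190 − 1819)/[(1819+1190)/2] = -629/1504.5 ≈ -0.4181.
%ΔY = (10,330 − 8,500)/[(8,500+10,330)/2] = 1830/9415 ≈ 0.1944.
E_I = %ΔQ/%ΔY ≈ -2.151.
E_I < 0: inferior good.

inferior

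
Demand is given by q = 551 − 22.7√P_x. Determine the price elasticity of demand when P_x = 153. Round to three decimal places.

-0.520

At P_x = 153, q = 270.2165.
dq/dP_x = −22.7/(2√P_x) = −22.7/(2·12.3693).
Point elasticity E = (dq/dP_x)·(P_x/q) = -0.9176 × 153/270.2165 ≈ -0.520.
|E| < 1, so demand is inelastic at this price.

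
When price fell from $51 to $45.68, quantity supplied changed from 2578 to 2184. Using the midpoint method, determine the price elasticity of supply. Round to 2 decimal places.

1.50

%ΔQ = (2184 − 2578)/[(2578 + 2184)/2] = -394/2381 ≈ -0.1655.
%Δp = (45.68 − 51)/[(51 + 45.68)/2] = -5.32/48.34 ≈ -0.1101.
Arc elasticity E = %ΔQ/%Δp ≈ -0.1655/-0.1101 ≈ 1.50.
|E| > 1: supply is elastic over this range.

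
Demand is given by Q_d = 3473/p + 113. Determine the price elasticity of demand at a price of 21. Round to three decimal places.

-0.594

At p = 21, Q_d = 278.381.
dQ_d/dp = −3473/p² = −7.8753.
Point elasticity E = (dQ_d/dp)·(p/Q_d) = -7.8753 × 21/278.381 ≈ -0.594.
|E| < 1, so demand is inelastic at this price.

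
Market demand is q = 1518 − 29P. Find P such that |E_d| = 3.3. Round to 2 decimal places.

Set −bP/(a − bP) = −3.3 ⇒ bP = 3.3(a − bP) ⇒ bP(1+3.3) = 3.3·a.
P = 3.3·1518/(29·4.3) ≈ 40.17.

40.17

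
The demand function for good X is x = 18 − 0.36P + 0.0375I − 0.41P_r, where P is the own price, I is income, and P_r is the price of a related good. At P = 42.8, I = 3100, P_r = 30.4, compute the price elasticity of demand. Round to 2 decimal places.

First evaluate x: 18 − 0.36(42.8) + 0.0375(3100) − 0.41(30.4) = 18 − 15.408 + 116.25 − 12.464 = 106.378.
∂x/∂P = −0.36, so E_p = (−0.36)·(42.8/106.378) ≈ -0.14.
|E_p| < 1: demand is inelastic.

-0.14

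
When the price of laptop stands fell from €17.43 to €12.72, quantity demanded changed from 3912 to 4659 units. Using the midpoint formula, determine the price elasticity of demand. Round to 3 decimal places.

-0.558

%Δq = (4659 − 3912)/[(3912 + 4659)/2] = 747/4285.5 ≈ 0.1743.
%Δp = (12.72 − 17.43)/[(17.43 + 12.72)/2] = -4.71/15.075 ≈ -0.3124.
Arc elasticity E = %Δq/%Δp ≈ 0.1743/-0.3124 ≈ -0.558.
|E| < 1: demand is inelastic over this range.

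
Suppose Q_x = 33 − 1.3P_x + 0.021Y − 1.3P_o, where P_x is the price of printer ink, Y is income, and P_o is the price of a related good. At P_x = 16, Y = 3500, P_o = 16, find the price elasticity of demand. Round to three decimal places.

Substituting, Q_x = 33 − 1.3(16) + 0.021(3500) − 1.3(16) = 33 − 20.8 + 73.5 − 20.8 = 64.9.
∂Q_x/∂P_x = −1.3, so E_p = (−1.3)·(16/64.9) ≈ -0.320.
|E_p| < 1: demand is inelastic.

-0.320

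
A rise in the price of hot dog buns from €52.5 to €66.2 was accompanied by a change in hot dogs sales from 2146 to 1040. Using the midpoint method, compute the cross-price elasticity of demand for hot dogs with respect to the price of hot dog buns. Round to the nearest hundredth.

-3.01

%ΔQ_x = (1040 − 2146)/[(2146+1040)/2] = -1106/1593 ≈ -0.6943.
%ΔP_y = (66.2 − 52.5)/[(52.5+66.2)/2] ≈ 0.2308.
E_xy = -0.6943/0.2308 ≈ -3.01.
E_xy < 0, so hot dogs and hot dog buns are complements.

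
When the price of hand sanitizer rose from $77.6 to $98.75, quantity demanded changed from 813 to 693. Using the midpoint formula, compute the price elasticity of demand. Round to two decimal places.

%ΔQ = (693 − 813)/[(813 + 693)/2] = -120/753 ≈ -0.1594.
%ΔP = (98.75 − 77.6)/[(77.6 + 98.75)/2] = 21.15/88.175 ≈ 0.2399.
Arc elasticity E = %ΔQ/%ΔP ≈ -0.1594/0.2399 ≈ -0.66.
|E| < 1: demand is inelastic over this range.

-0.66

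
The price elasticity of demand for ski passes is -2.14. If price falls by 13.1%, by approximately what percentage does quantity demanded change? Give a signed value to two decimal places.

%ΔQ ≈ E × %ΔP = (-2.14) × (-13.1%) ≈ 28.03%.

28.03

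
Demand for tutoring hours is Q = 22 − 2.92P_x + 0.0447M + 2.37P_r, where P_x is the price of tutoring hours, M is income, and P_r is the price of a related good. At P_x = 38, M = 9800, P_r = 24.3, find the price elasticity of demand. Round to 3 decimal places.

Evaluating quantity at (P_x, M, P_r) gives Q = 22 − 2.92(38) + 0.0447(9800) + 2.37(24.3) = 22 − 110.96 + 438.06 + 57.591 = 406.691.
∂Q/∂P_x = −2.92, so E_p = (−2.92)·(38/406.691) ≈ -0.273.
|E_p| < 1: demand is inelastic.

-0.273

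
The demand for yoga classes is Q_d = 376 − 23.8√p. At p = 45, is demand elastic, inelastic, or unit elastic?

At p = 45, Q_d = 216.3447.
dQ_d/dp = −23.8/(2√p) = −23.8/(2·6.7082).
Point elasticity E = (dQ_d/dp)·(p/Q_d) = -1.7739 × 45/216.3447 ≈ -0.369.
|E| ≈ 0.369 < 1, so demand is inelastic.

inelastic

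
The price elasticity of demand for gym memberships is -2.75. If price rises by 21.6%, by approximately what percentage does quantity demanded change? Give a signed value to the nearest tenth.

-59.4

%ΔQ ≈ E × %ΔP = (-2.75) × (21.6%) = -59.4%.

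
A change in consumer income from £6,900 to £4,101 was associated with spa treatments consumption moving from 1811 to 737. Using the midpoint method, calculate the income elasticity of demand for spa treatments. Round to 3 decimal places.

%ΔQ = (737 − 1811)/[(1811+737)/2] = -1074/1274 ≈ -0.8430.
%ΔM = (4,101 − 6,900)/[(6,900+4,101)/2] = -2799/5500.5 ≈ -0.5089.
E_I = %ΔQ/%ΔM ≈ 1.657.
E_I > 1: normal good (luxury).

1.657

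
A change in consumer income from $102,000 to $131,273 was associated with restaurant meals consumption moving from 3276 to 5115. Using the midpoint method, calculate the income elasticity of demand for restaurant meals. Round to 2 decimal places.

1.75

%ΔQ = (5115 − 3276)/[(3276+5115)/2] = 1839/4195.5 ≈ 0.4383.
%ΔY = (131,273 − 102,000)/[(102,000+131,273)/2] = 29273/116636.5 ≈ 0.2510.
E_I = %ΔQ/%ΔY ≈ 1.75.
E_I > 1: normal good (luxury).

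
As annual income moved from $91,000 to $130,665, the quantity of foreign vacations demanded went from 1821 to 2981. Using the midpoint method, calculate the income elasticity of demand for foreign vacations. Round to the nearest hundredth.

1.35

%ΔQ = (2981 − 1821)/[(1821+2981)/2] = 1160/2401 ≈ 0.4831.
%ΔI = (130,665 − 91,000)/[(91,000+130,665)/2] = 39665/110832.5 ≈ 0.3579.
E_I = %ΔQ/%ΔI ≈ 1.35.
E_I > 1: normal good (luxury).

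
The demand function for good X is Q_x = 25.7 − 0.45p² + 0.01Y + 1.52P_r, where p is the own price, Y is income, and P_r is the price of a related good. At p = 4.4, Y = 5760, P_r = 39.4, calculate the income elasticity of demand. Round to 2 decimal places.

Q_x = 25.7 − 0.45(4.4)² + 0.01(5760) + 1.52(39.4) = 25.7 − 8.712 + 57.6 + 59.888 = 134.476.
∂Q_x/∂Y = +0.01, so E_I = 0.01·(5760/134.476) ≈ 0.43.
E_I ∈ (0,1): normal good (necessity).

0.43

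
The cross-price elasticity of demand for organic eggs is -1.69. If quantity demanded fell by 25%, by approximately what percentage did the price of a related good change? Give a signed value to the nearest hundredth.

%ΔQ ≈ E × %ΔP_y ⇒ %ΔP_y = %ΔQ / E = (-25%)/(-1.69) ≈ 14.79%.

14.79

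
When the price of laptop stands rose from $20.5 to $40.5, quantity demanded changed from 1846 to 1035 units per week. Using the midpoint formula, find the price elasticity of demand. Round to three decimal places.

-0.859

%Δq = (1035 − 1846)/[(1846 + 1035)/2] = -811/1440.5 ≈ -0.5630.
%ΔP = (40.5 − 20.5)/[(20.5 + 40.5)/2] = 20/30.5 ≈ 0.6557.
Arc elasticity E = %Δq/%ΔP ≈ -0.5630/0.6557 ≈ -0.859.
|E| < 1: demand is inelastic over this range.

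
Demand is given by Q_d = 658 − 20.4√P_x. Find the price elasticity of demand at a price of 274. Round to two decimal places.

At P_x = 274, Q_d = 320.3199.
dQ_d/dP_x = −20.4/(2√P_x) = −20.4/(2·16.5529).
Point elasticity E = (dQ_d/dP_x)·(P_x/Q_d) = -0.6162 × 274/320.3199 ≈ -0.53.
|E| < 1, so demand is inelastic at this price.

-0.53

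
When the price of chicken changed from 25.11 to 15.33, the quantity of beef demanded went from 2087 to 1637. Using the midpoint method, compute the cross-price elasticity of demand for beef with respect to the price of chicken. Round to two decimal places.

%ΔQ_x = (1637 − 2087)/[(2087+1637)/2] = -450/1862 ≈ -0.2417.
%ΔP_y = (15.33 − 25.11)/[(25.11+15.33)/2] ≈ -0.4837.
E_xy = -0.2417/-0.4837 ≈ 0.50.
E_xy > 0, so beef and chicken are substitutes.

0.50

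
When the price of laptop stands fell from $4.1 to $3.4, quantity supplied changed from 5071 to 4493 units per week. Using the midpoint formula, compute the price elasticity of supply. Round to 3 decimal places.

%ΔQ = (4493 − 5071)/[(5071 + 4493)/2] = -578/4782 ≈ -0.1209.
%ΔP = (3.4 − 4.1)/[(4.1 + 3.4)/2] = -0.7/3.75 ≈ -0.1867.
Arc elasticity E = %ΔQ/%ΔP ≈ -0.1209/-0.1867 ≈ 0.648.
|E| < 1: supply is inelastic over this range.

0.648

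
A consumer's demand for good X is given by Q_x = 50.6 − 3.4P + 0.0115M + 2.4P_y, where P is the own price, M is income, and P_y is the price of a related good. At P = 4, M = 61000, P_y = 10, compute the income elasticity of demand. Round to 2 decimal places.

0.92

First evaluate Q_x: 50.6 − 3.4(4) + 0.0115(61000) + 2.4(10) = 50.6 − 13.6 + 701.5 + 24 = 762.5.
∂Q_x/∂M = +0.0115, so E_I = 0.0115·(61000/762.5) ≈ 0.92.
E_I ∈ (0,1): normal good (necessity).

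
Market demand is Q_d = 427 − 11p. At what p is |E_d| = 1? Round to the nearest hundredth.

19.41

For linear demand Q_d = a − bp, E = −bp/(a − bp). |E| = 1 ⇒ bp = a − bp ⇒ p = a/(2b).
p = 427/(2·11) ≈ 19.41.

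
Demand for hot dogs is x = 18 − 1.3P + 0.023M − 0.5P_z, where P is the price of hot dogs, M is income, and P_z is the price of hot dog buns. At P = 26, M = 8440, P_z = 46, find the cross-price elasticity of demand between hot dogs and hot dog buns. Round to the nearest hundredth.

At the given point, x = 18 − 1.3(26) + 0.023(8440) − 0.5(46) = 18 − 33.8 + 194.12 − 23 = 155.32.
∂x/∂P_z = −0.5, so E_xy = -0.5·(46/155.32) ≈ -0.15.
E_xy < 0: the goods are complements.

-0.15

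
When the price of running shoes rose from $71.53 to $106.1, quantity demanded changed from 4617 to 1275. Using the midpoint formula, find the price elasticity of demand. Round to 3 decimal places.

%Δq = (1275 − 4617)/[(4617 + 1275)/2] = -3342/2946 ≈ -1.1344.
%ΔP = (106.1 − 71.53)/[(71.53 + 106.1)/2] = 34.57/88.815 ≈ 0.3892.
Arc elasticity E = %Δq/%ΔP ≈ -1.1344/0.3892 ≈ -2.914.
|E| > 1: demand is elastic over this range.

-2.914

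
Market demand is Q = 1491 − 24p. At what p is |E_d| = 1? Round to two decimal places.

31.06

For linear demand Q = a − bp, E = −bp/(a − bp). |E| = 1 ⇒ bp = a − bp ⇒ p = a/(2b).
p = 1491/(2·24) ≈ 31.06.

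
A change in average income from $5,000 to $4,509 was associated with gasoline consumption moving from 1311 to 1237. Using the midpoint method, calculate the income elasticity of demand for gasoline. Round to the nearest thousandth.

%ΔQ = (1237 − 1311)/[(1311+1237)/2] = -74/1274 ≈ -0.0581.
%ΔI = (4,509 − 5,000)/[(5,000+4,509)/2] = -491/4754.5 ≈ -0.1033.
E_I = %ΔQ/%ΔI ≈ 0.562.
E_I ∈ (0,1): normal good (necessity).

0.562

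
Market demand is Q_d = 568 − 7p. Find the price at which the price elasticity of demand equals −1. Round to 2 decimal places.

For linear demand Q_d = a − bp, E = −bp/(a − bp). |E| = 1 ⇒ bp = a − bp ⇒ p = a/(2b).
p = 568/(2·7) ≈ 40.57.

40.57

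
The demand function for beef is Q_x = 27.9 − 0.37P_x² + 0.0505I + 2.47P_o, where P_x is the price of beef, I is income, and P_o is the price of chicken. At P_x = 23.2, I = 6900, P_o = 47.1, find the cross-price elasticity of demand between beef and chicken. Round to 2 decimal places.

First evaluate Q_x: 27.9 − 0.37(23.2)² + 0.0505(6900) + 2.47(47.1) = 27.9 − 199.1488 + 348.45 + 116.337 = 293.5382.
∂Q_x/∂P_o = +2.47, so E_xy = 2.47·(47.1/293.5382) ≈ 0.40.
E_xy > 0: the goods are substitutes.

0.40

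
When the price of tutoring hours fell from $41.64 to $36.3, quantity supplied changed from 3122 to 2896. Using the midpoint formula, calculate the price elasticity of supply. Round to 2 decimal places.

%Δq = (2896 − 3122)/[(3122 + 2896)/2] = -226/3009 ≈ -0.0751.
%ΔP = (36.3 − 41.64)/[(41.64 + 36.3)/2] = -5.34/38.97 ≈ -0.1370.
Arc elasticity E = %Δq/%ΔP ≈ -0.0751/-0.1370 ≈ 0.55.
|E| < 1: supply is inelastic over this range.

0.55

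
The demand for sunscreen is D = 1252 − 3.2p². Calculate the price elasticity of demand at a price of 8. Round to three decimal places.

At p = 8, D = 1047.2.
dD/dp = −2·3.2·p = −51.2.
Point elasticity E = (dD/dp)·(p/D) = -51.2 × 8/1047.2 ≈ -0.391.
|E| < 1, so demand is inelastic at this price.

-0.391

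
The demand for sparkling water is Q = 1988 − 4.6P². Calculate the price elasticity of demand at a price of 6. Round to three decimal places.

-0.182

At P = 6, Q = 1822.4.
dQ/dP = −2·4.6·P = −55.2.
Point elasticity E = (dQ/dP)·(P/Q) = -55.2 × 6/1822.4 ≈ -0.182.
|E| < 1, so demand is inelastic at this price.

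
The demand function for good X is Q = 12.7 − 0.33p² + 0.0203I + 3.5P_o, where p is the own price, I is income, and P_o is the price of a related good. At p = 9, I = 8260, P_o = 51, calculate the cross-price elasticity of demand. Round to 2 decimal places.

0.54

Q = 12.7 − 0.33(9)² + 0.0203(8260) + 3.5(51) = 12.7 − 26.73 + 167.678 + 178.5 = 332.148.
∂Q/∂P_o = +3.5, so E_xy = 3.5·(51/332.148) ≈ 0.54.
E_xy > 0: the goods are substitutes.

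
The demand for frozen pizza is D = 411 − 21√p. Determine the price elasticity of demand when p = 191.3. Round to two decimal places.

-1.20

At p = 191.3, D = 120.5464.
dD/dp = −21/(2√p) = −21/(2·13.8311).
Point elasticity E = (dD/dp)·(p/D) = -0.7592 × 191.3/120.5464 ≈ -1.20.
|E| > 1, so demand is elastic at this price.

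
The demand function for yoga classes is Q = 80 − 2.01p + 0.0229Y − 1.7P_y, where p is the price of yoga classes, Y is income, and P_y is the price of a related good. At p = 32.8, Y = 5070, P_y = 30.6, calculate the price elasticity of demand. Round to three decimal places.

-0.844

Q = 80 − 2.01(32.8) + 0.0229(5070) − 1.7(30.6) = 80 − 65.928 + 116.103 − 52.02 = 78.155.
∂Q/∂p = −2.01, so E_p = (−2.01)·(32.8/78.155) ≈ -0.844.
|E_p| < 1: demand is inelastic.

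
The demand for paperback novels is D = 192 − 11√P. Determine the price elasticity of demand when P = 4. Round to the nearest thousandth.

-0.065

At P = 4, D = 170.
dD/dP = −11/(2√P) = −11/(2·2).
Point elasticity E = (dD/dP)·(P/D) = -2.75 × 4/170 ≈ -0.065.
|E| < 1, so demand is inelastic at this price.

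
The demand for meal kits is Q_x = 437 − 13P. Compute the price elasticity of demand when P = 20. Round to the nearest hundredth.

-1.47

At P = 20, Q_x = 177.
dQ_x/dP = −13.
Point elasticity E = (dQ_x/dP)·(P/Q_x) = -13 × 20/177 ≈ -1.47.
|E| > 1, so demand is elastic at this price.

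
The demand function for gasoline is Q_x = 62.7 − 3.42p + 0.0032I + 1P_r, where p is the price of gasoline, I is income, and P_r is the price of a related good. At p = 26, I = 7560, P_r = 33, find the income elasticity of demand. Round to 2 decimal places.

0.78

At the given point, Q_x = 62.7 − 3.42(26) + 0.0032(7560) + 1(33) = 62.7 − 88.92 + 24.192 + 33 = 30.972.
∂Q_x/∂I = +0.0032, so E_I = 0.0032·(7560/30.972) ≈ 0.78.
E_I ∈ (0,1): normal good (necessity).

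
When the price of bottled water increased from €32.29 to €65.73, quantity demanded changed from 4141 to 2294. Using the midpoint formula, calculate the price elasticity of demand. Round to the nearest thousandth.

%Δq = (2294 − 4141)/[(4141 + 2294)/2] = -1847/3217.5 ≈ -0.5740.
%Δp = (65.73 − 32.29)/[(32.29 + 65.73)/2] = 33.44/49.01 ≈ 0.6823.
Arc elasticity E = %Δq/%Δp ≈ -0.5740/0.6823 ≈ -0.841.
|E| < 1: demand is inelastic over this range.

-0.841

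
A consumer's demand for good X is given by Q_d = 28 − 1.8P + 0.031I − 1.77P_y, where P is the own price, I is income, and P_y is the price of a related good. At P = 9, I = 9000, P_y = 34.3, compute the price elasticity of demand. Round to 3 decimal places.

Q_d = 28 − 1.8(9) + 0.031(9000) − 1.77(34.3) = 28 − 16.2 + 279 − 60.711 = 230.089.
∂Q_d/∂P = −1.8, so E_p = (−1.8)·(9/230.089) ≈ -0.070.
|E_p| < 1: demand is inelastic.

-0.070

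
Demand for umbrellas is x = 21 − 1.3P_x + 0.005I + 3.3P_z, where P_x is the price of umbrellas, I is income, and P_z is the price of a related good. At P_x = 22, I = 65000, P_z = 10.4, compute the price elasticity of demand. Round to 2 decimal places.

x = 21 − 1.3(22) + 0.005(65000) + 3.3(10.4) = 21 − 28.6 + 325 + 34.32 = 351.72.
∂x/∂P_x = −1.3, so E_p = (−1.3)·(22/351.72) ≈ -0.08.
|E_p| < 1: demand is inelastic.

-0.08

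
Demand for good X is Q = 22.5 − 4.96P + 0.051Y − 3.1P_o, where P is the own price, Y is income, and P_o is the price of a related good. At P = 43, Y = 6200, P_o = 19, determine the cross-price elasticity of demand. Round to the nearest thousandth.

-0.885

Evaluating quantity at (P, Y, P_o) gives Q = 22.5 − 4.96(43) + 0.051(6200) − 3.1(19) = 22.5 − 213.28 + 316.2 − 58.9 = 66.52.
∂Q/∂P_o = −3.1, so E_xy = -3.1·(19/66.52) ≈ -0.885.
E_xy < 0: the goods are complements.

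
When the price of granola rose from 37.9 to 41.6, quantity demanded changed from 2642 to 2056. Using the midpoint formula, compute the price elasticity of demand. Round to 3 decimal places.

-2.680

%Δq = (2056 − 2642)/[(2642 + 2056)/2] = -586/2349 ≈ -0.2495.
%ΔP = (41.6 − 37.9)/[(37.9 + 41.6)/2] = 3.7/39.75 ≈ 0.0931.
Arc elasticity E = %Δq/%ΔP ≈ -0.2495/0.0931 ≈ -2.680.
|E| > 1: demand is elastic over this range.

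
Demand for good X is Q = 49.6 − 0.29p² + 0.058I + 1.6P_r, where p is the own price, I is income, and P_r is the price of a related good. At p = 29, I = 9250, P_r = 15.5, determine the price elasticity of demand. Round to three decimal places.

-1.329

Substituting, Q = 49.6 − 0.29(29)² + 0.058(9250) + 1.6(15.5) = 49.6 − 243.89 + 536.5 + 24.8 = 367.01.
∂Q/∂p = −2·0.29·p = -16.82, so E_p = -16.82·(29/367.01) ≈ -1.329.
|E_p| > 1: demand is elastic.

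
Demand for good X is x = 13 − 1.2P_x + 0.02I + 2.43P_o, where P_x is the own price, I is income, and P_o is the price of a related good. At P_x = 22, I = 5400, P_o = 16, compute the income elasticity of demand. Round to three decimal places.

0.809

First evaluate x: 13 − 1.2(22) + 0.02(5400) + 2.43(16) = 13 − 26.4 + 108 + 38.88 = 133.48.
∂x/∂I = +0.02, so E_I = 0.02·(5400/133.48) ≈ 0.809.
E_I ∈ (0,1): normal good (necessity).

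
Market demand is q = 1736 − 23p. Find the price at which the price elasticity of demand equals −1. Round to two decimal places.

For linear demand q = a − bp, E = −bp/(a − bp). |E| = 1 ⇒ bp = a − bp ⇒ p = a/(2b).
p = 1736/(2·23) ≈ 37.74.

37.74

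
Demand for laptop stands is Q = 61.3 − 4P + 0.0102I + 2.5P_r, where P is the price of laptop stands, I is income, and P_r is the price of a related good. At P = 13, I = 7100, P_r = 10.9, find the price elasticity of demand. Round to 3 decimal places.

-0.477

Substituting, Q = 61.3 − 4(13) + 0.0102(7100) + 2.5(10.9) = 61.3 − 52 + 72.42 + 27.25 = 108.97.
∂Q/∂P = −4, so E_p = (−4)·(13/108.97) ≈ -0.477.
|E_p| < 1: demand is inelastic.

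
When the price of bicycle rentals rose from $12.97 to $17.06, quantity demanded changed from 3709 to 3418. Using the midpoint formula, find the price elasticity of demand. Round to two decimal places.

%ΔQ = (3418 − 3709)/[(3709 + 3418)/2] = -291/3563.5 ≈ -0.0817.
%ΔP = (17.06 − 12.97)/[(12.97 + 17.06)/2] = 4.09/15.015 ≈ 0.2724.
Arc elasticity E = %ΔQ/%ΔP ≈ -0.0817/0.2724 ≈ -0.30.
|E| < 1: demand is inelastic over this range.

-0.30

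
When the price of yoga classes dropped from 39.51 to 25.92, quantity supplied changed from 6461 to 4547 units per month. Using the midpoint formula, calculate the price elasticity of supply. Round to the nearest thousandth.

0.837

%Δq = (4547 − 6461)/[(6461 + 4547)/2] = -1914/5504 ≈ -0.3477.
%ΔP = (25.92 − 39.51)/[(39.51 + 25.92)/2] = -13.59/32.715 ≈ -0.4154.
Arc elasticity E = %Δq/%ΔP ≈ -0.3477/-0.4154 ≈ 0.837.
|E| < 1: supply is inelastic over this range.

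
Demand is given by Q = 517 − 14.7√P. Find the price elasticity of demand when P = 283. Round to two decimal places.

-0.46

At P = 283, Q = 269.7077.
dQ/dP = −14.7/(2√P) = −14.7/(2·16.8226).
Point elasticity E = (dQ/dP)·(P/Q) = -0.4369 × 283/269.7077 ≈ -0.46.
|E| < 1, so demand is inelastic at this price.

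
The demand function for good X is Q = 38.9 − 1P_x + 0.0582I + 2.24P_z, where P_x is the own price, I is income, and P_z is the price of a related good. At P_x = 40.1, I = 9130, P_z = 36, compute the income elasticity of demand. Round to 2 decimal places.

Q = 38.9 − 1(40.1) + 0.0582(9130) + 2.24(36) = 38.9 − 40.1 + 531.366 + 80.64 = 610.806.
∂Q/∂I = +0.0582, so E_I = 0.0582·(9130/610.806) ≈ 0.87.
E_I ∈ (0,1): normal good (necessity).

0.87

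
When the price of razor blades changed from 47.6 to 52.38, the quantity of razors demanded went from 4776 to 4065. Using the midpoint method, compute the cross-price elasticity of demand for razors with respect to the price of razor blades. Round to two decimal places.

-1.68

%ΔQ_x = (4065 − 4776)/[(4776+4065)/2] = -711/4420.5 ≈ -0.1608.
%ΔP_y = (52.38 − 47.6)/[(47.6+52.38)/2] ≈ 0.0956.
E_xy = -0.1608/0.0956 ≈ -1.68.
E_xy < 0, so razors and razor blades are complements.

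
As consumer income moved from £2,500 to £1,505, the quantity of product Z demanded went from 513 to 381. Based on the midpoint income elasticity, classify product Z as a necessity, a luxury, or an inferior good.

%ΔQ = (381 − 513)/[(513+381)/2] = -132/447 ≈ -0.2953.
%ΔI = (1,505 − 2,500)/[(2,500+1,505)/2] = -995/2002.5 ≈ -0.4969.
E_I = %ΔQ/%ΔI ≈ 0.594.
E_I ∈ (0,1): normal good (necessity).

necessity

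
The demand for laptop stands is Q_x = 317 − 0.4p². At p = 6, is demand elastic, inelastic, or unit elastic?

inelastic

At p = 6, Q_x = 302.6.
dQ_x/dp = −2·0.4·p = −4.8.
Point elasticity E = (dQ_x/dp)·(p/Q_x) = -4.8 × 6/302.6 ≈ -0.095.
|E| ≈ 0.095 < 1, so demand is inelastic.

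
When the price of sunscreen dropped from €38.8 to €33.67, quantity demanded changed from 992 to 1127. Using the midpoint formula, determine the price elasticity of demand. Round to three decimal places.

-0.900

%ΔQ = (1127 − 992)/[(992 + 1127)/2] = 135/1059.5 ≈ 0.1274.
%ΔP = (33.67 − 38.8)/[(38.8 + 33.67)/2] = -5.13/36.235 ≈ -0.1416.
Arc elasticity E = %ΔQ/%ΔP ≈ 0.1274/-0.1416 ≈ -0.900.
|E| < 1: demand is inelastic over this range.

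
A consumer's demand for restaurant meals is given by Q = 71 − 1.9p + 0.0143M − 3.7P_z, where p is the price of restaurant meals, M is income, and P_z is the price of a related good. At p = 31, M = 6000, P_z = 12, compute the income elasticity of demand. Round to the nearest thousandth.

1.604

Q = 71 − 1.9(31) + 0.0143(6000) − 3.7(12) = 71 − 58.9 + 85.8 − 44.4 = 53.5.
∂Q/∂M = +0.0143, so E_I = 0.0143·(6000/53.5) ≈ 1.604.
E_I > 1: normal good (luxury).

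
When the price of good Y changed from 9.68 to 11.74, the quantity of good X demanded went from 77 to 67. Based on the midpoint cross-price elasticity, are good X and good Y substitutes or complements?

complements

%ΔQ_x = (67 − 77)/[(77+67)/2] = -10/72 ≈ -0.1389.
%ΔP_y = (11.74 − 9.68)/[(9.68+11.74)/2] ≈ 0.1923.
E_xy = -0.1389/0.1923 ≈ -0.722.
E_xy < 0, so the goods are complements.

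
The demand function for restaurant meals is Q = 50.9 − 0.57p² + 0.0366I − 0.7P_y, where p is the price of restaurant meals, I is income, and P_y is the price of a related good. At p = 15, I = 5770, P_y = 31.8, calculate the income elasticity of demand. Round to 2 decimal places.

1.89

Q = 50.9 − 0.57(15)² + 0.0366(5770) − 0.7(31.8) = 50.9 − 128.25 + 211.182 − 22.26 = 111.572.
∂Q/∂I = +0.0366, so E_I = 0.0366·(5770/111.572) ≈ 1.89.
E_I > 1: normal good (luxury).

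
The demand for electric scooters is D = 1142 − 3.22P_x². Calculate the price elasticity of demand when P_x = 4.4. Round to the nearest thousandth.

-0.115

At P_x = 4.4, D = 1079.6608.
dD/dP_x = −2·3.22·P_x = −28.336.
Point elasticity E = (dD/dP_x)·(P_x/D) = -28.336 × 4.4/1079.6608 ≈ -0.115.
|E| < 1, so demand is inelastic at this price.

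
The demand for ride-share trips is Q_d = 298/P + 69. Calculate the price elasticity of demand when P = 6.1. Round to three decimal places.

At P = 6.1, Q_d = 117.8525.
dQ_d/dP = −298/P² = −8.0086.
Point elasticity E = (dQ_d/dP)·(P/Q_d) = -8.0086 × 6.1/117.8525 ≈ -0.415.
|E| < 1, so demand is inelastic at this price.

-0.415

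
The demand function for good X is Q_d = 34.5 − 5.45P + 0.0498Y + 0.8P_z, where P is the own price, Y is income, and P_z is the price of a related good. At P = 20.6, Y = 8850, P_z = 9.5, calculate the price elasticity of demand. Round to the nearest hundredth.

Substituting, Q_d = 34.5 − 5.45(20.6) + 0.0498(8850) + 0.8(9.5) = 34.5 − 112.27 + 440.73 + 7.6 = 370.56.
∂Q_d/∂P = −5.45, so E_p = (−5.45)·(20.6/370.56) ≈ -0.30.
|E_p| < 1: demand is inelastic.

-0.30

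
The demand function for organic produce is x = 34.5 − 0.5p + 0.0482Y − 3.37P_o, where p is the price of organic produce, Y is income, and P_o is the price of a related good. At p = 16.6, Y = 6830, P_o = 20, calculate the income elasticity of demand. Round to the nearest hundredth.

1.14

Substituting, x = 34.5 − 0.5(16.6) + 0.0482(6830) − 3.37(20) = 34.5 − 8.3 + 329.206 − 67.4 = 288.006.
∂x/∂Y = +0.0482, so E_I = 0.0482·(6830/288.006) ≈ 1.14.
E_I > 1: normal good (luxury).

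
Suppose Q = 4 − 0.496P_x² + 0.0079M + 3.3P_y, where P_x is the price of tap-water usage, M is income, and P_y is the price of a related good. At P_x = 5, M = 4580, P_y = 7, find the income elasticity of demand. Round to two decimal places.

First evaluate Q: 4 − 0.496(5)² + 0.0079(4580) + 3.3(7) = 4 − 12.4 + 36.182 + 23.1 = 50.882.
∂Q/∂M = +0.0079, so E_I = 0.0079·(4580/50.882) ≈ 0.71.
E_I ∈ (0,1): normal good (necessity).

0.71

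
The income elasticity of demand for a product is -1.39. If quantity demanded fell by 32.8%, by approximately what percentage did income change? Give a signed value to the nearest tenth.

%ΔQ ≈ E × %ΔI ⇒ %ΔI = %ΔQ / E = (-32.8%)/(-1.39) ≈ 23.6%.

23.6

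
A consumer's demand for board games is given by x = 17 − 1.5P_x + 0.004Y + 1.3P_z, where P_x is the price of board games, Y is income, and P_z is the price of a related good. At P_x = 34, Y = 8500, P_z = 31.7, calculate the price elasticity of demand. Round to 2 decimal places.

x = 17 − 1.5(34) + 0.004(8500) + 1.3(31.7) = 17 − 51 + 34 + 41.21 = 41.21.
∂x/∂P_x = −1.5, so E_p = (−1.5)·(34/41.21) ≈ -1.24.
|E_p| > 1: demand is elastic.

-1.24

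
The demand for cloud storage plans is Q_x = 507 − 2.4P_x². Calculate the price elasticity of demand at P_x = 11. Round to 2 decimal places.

At P_x = 11, Q_x = 216.6.
dQ_x/dP_x = −2·2.4·P_x = −52.8.
Point elasticity E = (dQ_x/dP_x)·(P_x/Q_x) = -52.8 × 11/216.6 ≈ -2.68.
|E| > 1, so demand is elastic at this price.

-2.68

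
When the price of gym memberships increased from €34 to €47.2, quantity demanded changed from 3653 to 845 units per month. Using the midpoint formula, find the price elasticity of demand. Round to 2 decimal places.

-3.84

%ΔQ = (845 − 3653)/[(3653 + 845)/2] = -2808/2249 ≈ -1.2486.
%Δp = (47.2 − 34)/[(34 + 47.2)/2] = 13.2/40.6 ≈ 0.3251.
Arc elasticity E = %ΔQ/%Δp ≈ -1.2486/0.3251 ≈ -3.84.
|E| > 1: demand is elastic over this range.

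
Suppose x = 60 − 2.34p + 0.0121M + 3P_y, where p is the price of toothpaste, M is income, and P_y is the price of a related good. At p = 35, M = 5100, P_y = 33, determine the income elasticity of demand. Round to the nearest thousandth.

0.445

Substituting, x = 60 − 2.34(35) + 0.0121(5100) + 3(33) = 60 − 81.9 + 61.71 + 99 = 138.81.
∂x/∂M = +0.0121, so E_I = 0.0121·(5100/138.81) ≈ 0.445.
E_I ∈ (0,1): normal good (necessity).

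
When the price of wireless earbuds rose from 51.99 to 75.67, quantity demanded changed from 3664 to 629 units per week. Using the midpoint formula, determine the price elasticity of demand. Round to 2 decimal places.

-3.81

%Δq = (629 − 3664)/[(3664 + 629)/2] = -3035/2146.5 ≈ -1.4139.
%Δp = (75.67 − 51.99)/[(51.99 + 75.67)/2] = 23.68/63.83 ≈ 0.3710.
Arc elasticity E = %Δq/%Δp ≈ -1.4139/0.3710 ≈ -3.81.
|E| > 1: demand is elastic over this range.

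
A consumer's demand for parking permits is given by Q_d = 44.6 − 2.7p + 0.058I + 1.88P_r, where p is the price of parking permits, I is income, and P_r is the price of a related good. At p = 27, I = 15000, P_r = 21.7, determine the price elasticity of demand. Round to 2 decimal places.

-0.08

First evaluate Q_d: 44.6 − 2.7(27) + 0.058(15000) + 1.88(21.7) = 44.6 − 72.9 + 870 + 40.796 = 882.496.
∂Q_d/∂p = −2.7, so E_p = (−2.7)·(27/882.496) ≈ -0.08.
|E_p| < 1: demand is inelastic.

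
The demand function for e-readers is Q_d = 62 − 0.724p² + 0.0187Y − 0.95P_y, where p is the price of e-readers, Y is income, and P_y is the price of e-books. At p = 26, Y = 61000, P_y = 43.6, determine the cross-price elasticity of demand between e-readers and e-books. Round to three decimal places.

-0.062

Q_d = 62 − 0.724(26)² + 0.0187(61000) − 0.95(43.6) = 62 − 489.424 + 1140.7 − 41.42 = 671.856.
∂Q_d/∂P_y = −0.95, so E_xy = -0.95·(43.6/671.856) ≈ -0.062.
E_xy < 0: the goods are complements.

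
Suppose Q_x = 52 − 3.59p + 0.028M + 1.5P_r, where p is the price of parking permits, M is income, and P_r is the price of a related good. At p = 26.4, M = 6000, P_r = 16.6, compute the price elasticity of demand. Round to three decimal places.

First evaluate Q_x: 52 − 3.59(26.4) + 0.028(6000) + 1.5(16.6) = 52 − 94.776 + 168 + 24.9 = 150.124.
∂Q_x/∂p = −3.59, so E_p = (−3.59)·(26.4/150.124) ≈ -0.631.
|E_p| < 1: demand is inelastic.

-0.631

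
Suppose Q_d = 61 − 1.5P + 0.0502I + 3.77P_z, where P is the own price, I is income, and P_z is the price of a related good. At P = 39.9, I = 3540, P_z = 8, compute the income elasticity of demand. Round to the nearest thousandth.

At the given point, Q_d = 61 − 1.5(39.9) + 0.0502(3540) + 3.77(8) = 61 − 59.85 + 177.708 + 30.16 = 209.018.
∂Q_d/∂I = +0.0502, so E_I = 0.0502·(3540/209.018) ≈ 0.850.
E_I ∈ (0,1): normal good (necessity).

0.850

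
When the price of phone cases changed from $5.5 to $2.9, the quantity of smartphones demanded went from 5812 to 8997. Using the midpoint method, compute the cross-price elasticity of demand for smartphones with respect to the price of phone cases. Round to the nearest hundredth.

%ΔQ_x = (8997 − 5812)/[(5812+8997)/2] = 3185/7404.5 ≈ 0.4301.
%ΔP_y = (2.9 − 5.5)/[(5.5+2.9)/2] ≈ -0.6190.
E_xy = 0.4301/-0.6190 ≈ -0.69.
E_xy < 0, so smartphones and phone cases are complements.

-0.69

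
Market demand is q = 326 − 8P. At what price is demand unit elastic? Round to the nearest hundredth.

20.38

For linear demand q = a − bP, E = −bP/(a − bP). |E| = 1 ⇒ bP = a − bP ⇒ P = a/(2b).
P = 326/(2·8) ≈ 20.38.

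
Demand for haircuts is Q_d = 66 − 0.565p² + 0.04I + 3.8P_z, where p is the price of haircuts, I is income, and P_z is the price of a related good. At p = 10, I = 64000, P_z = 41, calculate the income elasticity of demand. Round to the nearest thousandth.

Evaluating quantity at (p, I, P_z) gives Q_d = 66 − 0.565(10)² + 0.04(64000) + 3.8(41) = 66 − 56.5 + 2560 + 155.8 = 2725.3.
∂Q_d/∂I = +0.04, so E_I = 0.04·(64000/2725.3) ≈ 0.939.
E_I ∈ (0,1): normal good (necessity).

0.939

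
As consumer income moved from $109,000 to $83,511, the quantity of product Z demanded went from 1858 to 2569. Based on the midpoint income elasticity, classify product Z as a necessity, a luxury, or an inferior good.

%ΔQ = (2569 − 1858)/[(1858+2569)/2] = 711/2213.5 ≈ 0.3212.
%ΔM = (83,511 − 109,000)/[(109,000+83,511)/2] = -25489/96255.5 ≈ -0.2648.
E_I = %ΔQ/%ΔM ≈ -1.213.
E_I < 0: inferior good.

inferior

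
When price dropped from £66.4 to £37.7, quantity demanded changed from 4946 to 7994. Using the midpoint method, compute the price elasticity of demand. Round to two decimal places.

-0.85

%Δq = (7994 − 4946)/[(4946 + 7994)/2] = 3048/6470 ≈ 0.4711.
%Δp = (37.7 − 66.4)/[(66.4 + 37.7)/2] = -28.7/52.05 ≈ -0.5514.
Arc elasticity E = %Δq/%Δp ≈ 0.4711/-0.5514 ≈ -0.85.
|E| < 1: demand is inelastic over this range.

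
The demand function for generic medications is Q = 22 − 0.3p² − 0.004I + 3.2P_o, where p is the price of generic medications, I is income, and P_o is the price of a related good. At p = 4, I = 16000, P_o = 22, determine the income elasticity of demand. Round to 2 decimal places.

-2.71

First evaluate Q: 22 − 0.3(4)² − 0.004(16000) + 3.2(22) = 22 − 4.8 − 64 + 70.4 = 23.6.
∂Q/∂I = −0.004, so E_I = -0.004·(16000/23.6) ≈ -2.71.
E_I < 0: inferior good.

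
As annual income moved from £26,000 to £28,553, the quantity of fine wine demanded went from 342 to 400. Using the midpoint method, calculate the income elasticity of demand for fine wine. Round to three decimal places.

%ΔQ = (400 − 342)/[(342+400)/2] = 58/371 ≈ 0.1563.
%ΔM = (28,553 − 26,000)/[(26,000+28,553)/2] = 2553/27276.5 ≈ 0.0936.
E_I = %ΔQ/%ΔM ≈ 1.670.
E_I > 1: normal good (luxury).

1.670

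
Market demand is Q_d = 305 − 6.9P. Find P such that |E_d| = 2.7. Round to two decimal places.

Set −bP/(a − bP) = −2.7 ⇒ bP = 2.7(a − bP) ⇒ bP(1+2.7) = 2.7·a.
P = 2.7·305/(6.9·3.7) ≈ 32.26.

32.26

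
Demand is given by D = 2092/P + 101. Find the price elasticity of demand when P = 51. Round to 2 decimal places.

-0.29

At P = 51, D = 142.0196.
dD/dP = −2092/P² = −0.8043.
Point elasticity E = (dD/dP)·(P/D) = -0.8043 × 51/142.0196 ≈ -0.29.
|E| < 1, so demand is inelastic at this price.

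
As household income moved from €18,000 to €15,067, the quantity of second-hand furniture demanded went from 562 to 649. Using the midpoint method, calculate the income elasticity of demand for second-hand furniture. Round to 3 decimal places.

%ΔQ = (649 − 562)/[(562+649)/2] = 87/605.5 ≈ 0.1437.
%ΔY = (15,067 − 18,000)/[(18,000+15,067)/2] = -2933/16533.5 ≈ -0.1774.
E_I = %ΔQ/%ΔY ≈ -0.810.
E_I < 0: inferior good.

-0.810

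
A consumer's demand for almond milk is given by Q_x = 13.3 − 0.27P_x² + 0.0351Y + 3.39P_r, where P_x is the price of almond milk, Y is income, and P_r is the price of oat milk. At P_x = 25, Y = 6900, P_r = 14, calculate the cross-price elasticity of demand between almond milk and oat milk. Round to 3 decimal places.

Evaluating quantity at (P_x, Y, P_r) gives Q_x = 13.3 − 0.27(25)² + 0.0351(6900) + 3.39(14) = 13.3 − 168.75 + 242.19 + 47.46 = 134.2.
∂Q_x/∂P_r = +3.39, so E_xy = 3.39·(14/134.2) ≈ 0.354.
E_xy > 0: the goods are substitutes.

0.354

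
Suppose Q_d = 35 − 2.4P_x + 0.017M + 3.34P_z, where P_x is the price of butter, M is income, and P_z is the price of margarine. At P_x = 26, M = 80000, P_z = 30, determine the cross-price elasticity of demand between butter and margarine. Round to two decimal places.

Substituting, Q_d = 35 − 2.4(26) + 0.017(80000) + 3.34(30) = 35 − 62.4 + 1360 + 100.2 = 1432.8.
∂Q_d/∂P_z = +3.34, so E_xy = 3.34·(30/1432.8) ≈ 0.07.
E_xy > 0: the goods are substitutes.

0.07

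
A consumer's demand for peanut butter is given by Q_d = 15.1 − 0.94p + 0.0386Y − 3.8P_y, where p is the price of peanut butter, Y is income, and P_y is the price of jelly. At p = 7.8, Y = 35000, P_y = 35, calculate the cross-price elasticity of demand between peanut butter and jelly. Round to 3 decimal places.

-0.109

Q_d = 15.1 − 0.94(7.8) + 0.0386(35000) − 3.8(35) = 15.1 − 7.332 + 1351 − 133 = 1225.768.
∂Q_d/∂P_y = −3.8, so E_xy = -3.8·(35/1225.768) ≈ -0.109.
E_xy < 0: the goods are complements.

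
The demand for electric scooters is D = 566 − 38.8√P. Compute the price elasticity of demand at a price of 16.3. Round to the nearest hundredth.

At P = 16.3, D = 409.3518.
dD/dP = −38.8/(2√P) = −38.8/(2·4.0373).
Point elasticity E = (dD/dP)·(P/D) = -4.8052 × 16.3/409.3518 ≈ -0.19.
|E| < 1, so demand is inelastic at this price.

-0.19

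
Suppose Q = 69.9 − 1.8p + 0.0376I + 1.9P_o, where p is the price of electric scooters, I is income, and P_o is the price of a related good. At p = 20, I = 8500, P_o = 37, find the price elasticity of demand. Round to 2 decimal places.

-0.08

At the given point, Q = 69.9 − 1.8(20) + 0.0376(8500) + 1.9(37) = 69.9 − 36 + 319.6 + 70.3 = 423.8.
∂Q/∂p = −1.8, so E_p = (−1.8)·(20/423.8) ≈ -0.08.
|E_p| < 1: demand is inelastic.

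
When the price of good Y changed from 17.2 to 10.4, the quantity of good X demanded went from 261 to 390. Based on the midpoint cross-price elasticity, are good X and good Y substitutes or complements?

complements

%ΔQ_x = (390 − 261)/[(261+390)/2] = 129/325.5 ≈ 0.3963.
%ΔP_y = (10.4 − 17.2)/[(17.2+10.4)/2] ≈ -0.4928.
E_xy = 0.3963/-0.4928 ≈ -0.804.
E_xy < 0, so the goods are complements.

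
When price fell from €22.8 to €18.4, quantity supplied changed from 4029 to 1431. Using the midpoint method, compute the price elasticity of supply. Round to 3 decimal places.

%ΔQ = (1431 − 4029)/[(4029 + 1431)/2] = -2598/2730 ≈ -0.9516.
%ΔP = (18.4 − 22.8)/[(22.8 + 18.4)/2] = -4.4/20.6 ≈ -0.2136.
Arc elasticity E = %ΔQ/%ΔP ≈ -0.9516/-0.2136 ≈ 4.455.
|E| > 1: supply is elastic over this range.

4.455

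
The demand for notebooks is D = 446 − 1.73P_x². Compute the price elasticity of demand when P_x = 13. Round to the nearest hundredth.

-3.81

At P_x = 13, D = 153.63.
dD/dP_x = −2·1.73·P_x = −44.98.
Point elasticity E = (dD/dP_x)·(P_x/D) = -44.98 × 13/153.63 ≈ -3.81.
|E| > 1, so demand is elastic at this price.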